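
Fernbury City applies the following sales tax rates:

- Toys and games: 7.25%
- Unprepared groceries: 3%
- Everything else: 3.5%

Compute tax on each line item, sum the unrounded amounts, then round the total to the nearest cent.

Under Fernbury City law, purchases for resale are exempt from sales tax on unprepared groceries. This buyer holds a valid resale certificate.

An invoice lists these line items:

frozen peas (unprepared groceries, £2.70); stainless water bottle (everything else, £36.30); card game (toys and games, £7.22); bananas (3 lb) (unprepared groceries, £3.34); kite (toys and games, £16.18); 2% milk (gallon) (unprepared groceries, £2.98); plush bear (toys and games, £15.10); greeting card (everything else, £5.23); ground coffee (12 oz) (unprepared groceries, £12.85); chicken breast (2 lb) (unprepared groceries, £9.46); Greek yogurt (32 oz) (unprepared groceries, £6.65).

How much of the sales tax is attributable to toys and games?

£2.79

Card game £7.22: toys and games → 7.25% → £0.52345
Kite £16.18: toys and games → 7.25% → £1.17305
Plush bear £15.10: toys and games → 7.25% → £1.09475
Tax on toys and games: unrounded sum = £2.79125 → £2.79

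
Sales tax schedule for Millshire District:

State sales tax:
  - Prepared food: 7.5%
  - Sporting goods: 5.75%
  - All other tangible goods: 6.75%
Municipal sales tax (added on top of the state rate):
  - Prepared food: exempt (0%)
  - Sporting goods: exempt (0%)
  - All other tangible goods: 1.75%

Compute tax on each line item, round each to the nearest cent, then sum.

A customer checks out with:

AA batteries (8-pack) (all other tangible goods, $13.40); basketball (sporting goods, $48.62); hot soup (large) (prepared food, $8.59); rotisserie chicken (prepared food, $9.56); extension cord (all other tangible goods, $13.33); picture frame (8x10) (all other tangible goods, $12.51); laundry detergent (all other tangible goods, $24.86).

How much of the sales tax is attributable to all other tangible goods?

$5.44

AA batteries (8-pack) $13.40: all other tangible goods → 6.75% + 1.75% municipal = 8.5% → $1.14
Extension cord $13.33: all other tangible goods → 6.75% + 1.75% municipal = 8.5% → $1.13
Picture frame (8x10) $12.51: all other tangible goods → 6.75% + 1.75% municipal = 8.5% → $1.06
Laundry detergent $24.86: all other tangible goods → 6.75% + 1.75% municipal = 8.5% → $2.11
Tax on all other tangible goods = $1.14 + $1.13 + $1.06 + $2.11 = $5.44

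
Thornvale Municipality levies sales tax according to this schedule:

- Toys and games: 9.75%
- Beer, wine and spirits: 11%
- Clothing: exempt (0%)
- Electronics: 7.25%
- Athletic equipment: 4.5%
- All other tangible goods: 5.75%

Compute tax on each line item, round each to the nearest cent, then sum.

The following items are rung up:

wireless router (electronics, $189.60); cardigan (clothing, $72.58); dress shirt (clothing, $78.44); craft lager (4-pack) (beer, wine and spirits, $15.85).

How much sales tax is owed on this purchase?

$15.49

Wireless router $189.60: electronics → 7.25% → $13.75
Cardigan $72.58: clothing → 0% → $0.00
Dress shirt $78.44: clothing → 0% → $0.00
Craft lager (4-pack) $15.85: beer, wine and spirits → 11% → $1.74
Total tax = $13.75 + $1.74 = $15.49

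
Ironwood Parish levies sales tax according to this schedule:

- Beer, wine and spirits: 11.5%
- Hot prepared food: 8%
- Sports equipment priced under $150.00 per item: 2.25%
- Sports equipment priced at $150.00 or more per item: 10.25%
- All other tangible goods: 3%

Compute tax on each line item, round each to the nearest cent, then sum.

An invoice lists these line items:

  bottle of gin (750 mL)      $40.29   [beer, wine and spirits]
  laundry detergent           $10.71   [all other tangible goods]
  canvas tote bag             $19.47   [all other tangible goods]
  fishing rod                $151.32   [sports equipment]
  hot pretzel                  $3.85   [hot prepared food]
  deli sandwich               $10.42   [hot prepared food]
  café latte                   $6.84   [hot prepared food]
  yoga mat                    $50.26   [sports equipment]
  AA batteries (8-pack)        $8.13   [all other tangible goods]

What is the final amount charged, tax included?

Bottle of gin (750 mL) $40.29: beer, wine and spirits → 11.5% → $4.63
Laundry detergent $10.71: all other tangible goods → 3% → $0.32
Canvas tote bag $19.47: all other tangible goods → 3% → $0.58
Fishing rod $151.32: sports equipment, $150.00 or more → 10.25% → $15.51
Hot pretzel $3.85: hot prepared food → 8% → $0.31
Deli sandwich $10.42: hot prepared food → 8% → $0.83
Café latte $6.84: hot prepared food → 8% → $0.55
Yoga mat $50.26: sports equipment, under $150.00 → 2.25% → $1.13
AA batteries (8-pack) $8.13: all other tangible goods → 3% → $0.24
Subtotal = $301.29; tax = $24.10; total due = $325.39

$325.39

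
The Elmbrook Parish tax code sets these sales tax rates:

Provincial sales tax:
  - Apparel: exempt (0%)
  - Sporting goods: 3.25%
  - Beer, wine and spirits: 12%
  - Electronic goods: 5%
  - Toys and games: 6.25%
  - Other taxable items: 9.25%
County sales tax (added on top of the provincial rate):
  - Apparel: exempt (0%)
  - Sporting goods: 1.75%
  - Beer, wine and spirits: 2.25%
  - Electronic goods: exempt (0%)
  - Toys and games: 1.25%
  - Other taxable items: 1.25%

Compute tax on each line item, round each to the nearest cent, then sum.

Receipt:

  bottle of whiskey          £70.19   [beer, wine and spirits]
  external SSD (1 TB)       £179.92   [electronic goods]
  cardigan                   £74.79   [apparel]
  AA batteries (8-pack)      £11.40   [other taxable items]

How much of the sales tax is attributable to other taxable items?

AA batteries (8-pack) £11.40: other taxable items → 9.25% + 1.25% county = 10.5% → £1.20
Tax on other taxable items = £1.20

£1.20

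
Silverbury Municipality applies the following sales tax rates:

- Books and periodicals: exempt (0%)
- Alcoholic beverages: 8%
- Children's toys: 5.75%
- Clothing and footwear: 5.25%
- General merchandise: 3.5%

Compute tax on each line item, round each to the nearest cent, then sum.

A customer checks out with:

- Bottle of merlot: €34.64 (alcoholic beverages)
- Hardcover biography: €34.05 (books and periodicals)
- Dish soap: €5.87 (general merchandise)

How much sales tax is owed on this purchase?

€2.98

Bottle of merlot €34.64: alcoholic beverages → 8% → €2.77
Hardcover biography €34.05: books and periodicals → 0% → €0.00
Dish soap €5.87: general merchandise → 3.5% → €0.21
Total tax = €2.77 + €0.21 = €2.98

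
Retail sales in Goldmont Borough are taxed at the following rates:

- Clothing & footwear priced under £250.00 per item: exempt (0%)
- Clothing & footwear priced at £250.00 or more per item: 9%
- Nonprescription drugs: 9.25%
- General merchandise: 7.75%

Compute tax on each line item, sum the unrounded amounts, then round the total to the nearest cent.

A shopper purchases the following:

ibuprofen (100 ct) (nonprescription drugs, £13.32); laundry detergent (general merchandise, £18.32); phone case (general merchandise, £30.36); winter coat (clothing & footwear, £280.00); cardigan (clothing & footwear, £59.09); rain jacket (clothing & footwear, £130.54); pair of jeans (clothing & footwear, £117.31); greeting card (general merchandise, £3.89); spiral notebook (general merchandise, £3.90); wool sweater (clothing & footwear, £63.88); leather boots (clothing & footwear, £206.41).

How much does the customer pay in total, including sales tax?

Ibuprofen (100 ct) £13.32: nonprescription drugs → 9.25% → £1.2321
Laundry detergent £18.32: general merchandise → 7.75% → £1.4198
Phone case £30.36: general merchandise → 7.75% → £2.3529
Winter coat £280.00: clothing & footwear, £250.00 or more → 9% → £25.20
Cardigan £59.09: clothing & footwear, under £250.00 → 0% → £0.00
Rain jacket £130.54: clothing & footwear, under £250.00 → 0% → £0.00
Pair of jeans £117.31: clothing & footwear, under £250.00 → 0% → £0.00
Greeting card £3.89: general merchandise → 7.75% → £0.301475
Spiral notebook £3.90: general merchandise → 7.75% → £0.30225
Wool sweater £63.88: clothing & footwear, under £250.00 → 0% → £0.00
Leather boots £206.41: clothing & footwear, under £250.00 → 0% → £0.00
Subtotal = £927.02; unrounded tax = £30.808525 → £30.81; total due = £957.83

£957.83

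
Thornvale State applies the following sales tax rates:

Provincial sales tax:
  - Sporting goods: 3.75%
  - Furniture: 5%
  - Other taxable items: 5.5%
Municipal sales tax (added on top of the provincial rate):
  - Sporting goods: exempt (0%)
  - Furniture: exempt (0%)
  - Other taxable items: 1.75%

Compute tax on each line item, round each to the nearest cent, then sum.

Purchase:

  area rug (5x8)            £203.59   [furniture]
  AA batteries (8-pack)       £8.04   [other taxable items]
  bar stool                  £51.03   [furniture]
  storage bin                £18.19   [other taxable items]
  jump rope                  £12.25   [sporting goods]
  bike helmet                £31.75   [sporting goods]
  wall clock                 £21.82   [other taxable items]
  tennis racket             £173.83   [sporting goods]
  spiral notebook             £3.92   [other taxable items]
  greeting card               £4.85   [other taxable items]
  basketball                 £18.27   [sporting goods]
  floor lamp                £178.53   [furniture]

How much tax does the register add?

£34.63

Area rug (5x8) £203.59: furniture → 5% + 0% municipal = 5% → £10.18
AA batteries (8-pack) £8.04: other taxable items → 5.5% + 1.75% municipal = 7.25% → £0.58
Bar stool £51.03: furniture → 5% + 0% municipal = 5% → £2.55
Storage bin £18.19: other taxable items → 5.5% + 1.75% municipal = 7.25% → £1.32
Jump rope £12.25: sporting goods → 3.75% + 0% municipal = 3.75% → £0.46
Bike helmet £31.75: sporting goods → 3.75% + 0% municipal = 3.75% → £1.19
Wall clock £21.82: other taxable items → 5.5% + 1.75% municipal = 7.25% → £1.58
Tennis racket £173.83: sporting goods → 3.75% + 0% municipal = 3.75% → £6.52
Spiral notebook £3.92: other taxable items → 5.5% + 1.75% municipal = 7.25% → £0.28
Greeting card £4.85: other taxable items → 5.5% + 1.75% municipal = 7.25% → £0.35
Basketball £18.27: sporting goods → 3.75% + 0% municipal = 3.75% → £0.69
Floor lamp £178.53: furniture → 5% + 0% municipal = 5% → £8.93
Total tax = £10.18 + £0.58 + £2.55 + £1.32 + £0.46 + £1.19 + £1.58 + £6.52 + £0.28 + £0.35 + £0.69 + £8.93 = £34.63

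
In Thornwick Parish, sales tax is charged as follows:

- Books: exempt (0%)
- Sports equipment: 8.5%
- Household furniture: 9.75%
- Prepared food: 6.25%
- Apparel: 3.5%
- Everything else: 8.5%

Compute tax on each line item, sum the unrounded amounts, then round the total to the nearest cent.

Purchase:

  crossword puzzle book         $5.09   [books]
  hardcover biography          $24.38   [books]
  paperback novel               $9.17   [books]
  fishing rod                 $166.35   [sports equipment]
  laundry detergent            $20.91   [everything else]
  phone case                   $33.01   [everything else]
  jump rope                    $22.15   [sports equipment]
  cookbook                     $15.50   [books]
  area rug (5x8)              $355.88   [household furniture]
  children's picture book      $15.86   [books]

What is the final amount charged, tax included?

$723.60

Crossword puzzle book $5.09: books → 0% → $0.00
Hardcover biography $24.38: books → 0% → $0.00
Paperback novel $9.17: books → 0% → $0.00
Fishing rod $166.35: sports equipment → 8.5% → $14.13975
Laundry detergent $20.91: everything else → 8.5% → $1.77735
Phone case $33.01: everything else → 8.5% → $2.80585
Jump rope $22.15: sports equipment → 8.5% → $1.88275
Cookbook $15.50: books → 0% → $0.00
Area rug (5x8) $355.88: household furniture → 9.75% → $34.6983
Children's picture book $15.86: books → 0% → $0.00
Subtotal = $668.30; unrounded tax = $55.304 → $55.30; total due = $723.60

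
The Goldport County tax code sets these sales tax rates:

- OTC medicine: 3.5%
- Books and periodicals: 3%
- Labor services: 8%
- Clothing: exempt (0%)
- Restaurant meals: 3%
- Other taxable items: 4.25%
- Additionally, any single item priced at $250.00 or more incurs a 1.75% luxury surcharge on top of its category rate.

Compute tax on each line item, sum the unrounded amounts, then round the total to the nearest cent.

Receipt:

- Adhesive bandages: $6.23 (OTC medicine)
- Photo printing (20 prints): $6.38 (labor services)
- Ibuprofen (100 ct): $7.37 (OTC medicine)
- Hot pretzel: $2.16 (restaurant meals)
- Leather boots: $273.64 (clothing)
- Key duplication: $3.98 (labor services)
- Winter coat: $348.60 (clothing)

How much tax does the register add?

Adhesive bandages $6.23: OTC medicine → 3.5% → $0.21805
Photo printing (20 prints) $6.38: labor services → 8% → $0.5104
Ibuprofen (100 ct) $7.37: OTC medicine → 3.5% → $0.25795
Hot pretzel $2.16: restaurant meals → 3% → $0.0648
Leather boots $273.64: clothing → 0% + 1.75% surcharge = 1.75% → $4.7887
Key duplication $3.98: labor services → 8% → $0.3184
Winter coat $348.60: clothing → 0% + 1.75% surcharge = 1.75% → $6.1005
Unrounded tax sum = $12.2588 → $12.26

$12.26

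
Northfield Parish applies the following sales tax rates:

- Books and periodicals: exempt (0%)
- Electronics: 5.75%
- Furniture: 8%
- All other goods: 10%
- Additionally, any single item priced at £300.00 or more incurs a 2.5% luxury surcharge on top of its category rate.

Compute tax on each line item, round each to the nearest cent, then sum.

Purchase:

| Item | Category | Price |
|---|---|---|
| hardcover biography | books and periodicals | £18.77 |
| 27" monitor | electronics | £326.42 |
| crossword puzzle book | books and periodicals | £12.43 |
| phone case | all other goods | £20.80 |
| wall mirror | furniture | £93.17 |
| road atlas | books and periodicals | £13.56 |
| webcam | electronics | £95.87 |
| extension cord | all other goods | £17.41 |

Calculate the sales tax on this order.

Hardcover biography £18.77: books and periodicals → 0% → £0.00
27" monitor £326.42: electronics → 5.75% + 2.5% surcharge = 8.25% → £26.93
Crossword puzzle book £12.43: books and periodicals → 0% → £0.00
Phone case £20.80: all other goods → 10% → £2.08
Wall mirror £93.17: furniture → 8% → £7.45
Road atlas £13.56: books and periodicals → 0% → £0.00
Webcam £95.87: electronics → 5.75% → £5.51
Extension cord £17.41: all other goods → 10% → £1.74
Total tax = £26.93 + £2.08 + £7.45 + £5.51 + £1.74 = £43.71

£43.71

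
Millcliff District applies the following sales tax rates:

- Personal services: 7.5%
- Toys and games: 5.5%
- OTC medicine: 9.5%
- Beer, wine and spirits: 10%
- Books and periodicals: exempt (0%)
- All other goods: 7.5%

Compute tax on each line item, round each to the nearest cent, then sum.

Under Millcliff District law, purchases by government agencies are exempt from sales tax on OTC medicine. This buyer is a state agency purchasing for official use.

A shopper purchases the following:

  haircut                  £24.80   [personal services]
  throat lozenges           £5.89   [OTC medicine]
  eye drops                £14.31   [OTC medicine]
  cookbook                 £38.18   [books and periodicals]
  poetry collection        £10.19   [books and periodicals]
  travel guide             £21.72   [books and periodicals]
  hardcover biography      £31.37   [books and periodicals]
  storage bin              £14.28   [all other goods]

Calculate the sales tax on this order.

£2.93

Haircut £24.80: personal services → 7.5% → £1.86
Throat lozenges £5.89: OTC medicine, buyer-exempt → 0% → £0.00
Eye drops £14.31: OTC medicine, buyer-exempt → 0% → £0.00
Cookbook £38.18: books and periodicals → 0% → £0.00
Poetry collection £10.19: books and periodicals → 0% → £0.00
Travel guide £21.72: books and periodicals → 0% → £0.00
Hardcover biography £31.37: books and periodicals → 0% → £0.00
Storage bin £14.28: all other goods → 7.5% → £1.07
Total tax = £1.86 + £1.07 = £2.93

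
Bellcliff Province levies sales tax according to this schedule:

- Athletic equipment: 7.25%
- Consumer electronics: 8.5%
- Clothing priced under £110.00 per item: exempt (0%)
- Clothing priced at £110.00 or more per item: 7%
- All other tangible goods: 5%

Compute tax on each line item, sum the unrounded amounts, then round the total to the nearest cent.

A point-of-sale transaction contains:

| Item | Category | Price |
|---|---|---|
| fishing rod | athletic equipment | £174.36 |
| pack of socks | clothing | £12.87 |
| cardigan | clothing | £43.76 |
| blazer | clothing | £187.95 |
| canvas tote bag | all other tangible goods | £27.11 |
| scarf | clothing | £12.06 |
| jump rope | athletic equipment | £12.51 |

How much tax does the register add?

Fishing rod £174.36: athletic equipment → 7.25% → £12.6411
Pack of socks £12.87: clothing, under £110.00 → 0% → £0.00
Cardigan £43.76: clothing, under £110.00 → 0% → £0.00
Blazer £187.95: clothing, £110.00 or more → 7% → £13.1565
Canvas tote bag £27.11: all other tangible goods → 5% → £1.3555
Scarf £12.06: clothing, under £110.00 → 0% → £0.00
Jump rope £12.51: athletic equipment → 7.25% → £0.906975
Unrounded tax sum = £28.060075 → £28.06

£28.06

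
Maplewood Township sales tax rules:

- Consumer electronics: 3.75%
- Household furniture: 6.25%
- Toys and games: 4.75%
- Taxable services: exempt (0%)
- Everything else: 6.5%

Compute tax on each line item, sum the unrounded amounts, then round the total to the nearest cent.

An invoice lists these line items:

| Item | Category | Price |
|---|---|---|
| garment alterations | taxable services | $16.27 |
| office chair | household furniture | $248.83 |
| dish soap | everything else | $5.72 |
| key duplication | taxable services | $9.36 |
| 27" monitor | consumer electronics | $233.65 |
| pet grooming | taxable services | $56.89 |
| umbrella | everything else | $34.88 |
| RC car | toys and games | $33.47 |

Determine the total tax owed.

Garment alterations $16.27: taxable services → 0% → $0.00
Office chair $248.83: household furniture → 6.25% → $15.551875
Dish soap $5.72: everything else → 6.5% → $0.3718
Key duplication $9.36: taxable services → 0% → $0.00
27" monitor $233.65: consumer electronics → 3.75% → $8.761875
Pet grooming $56.89: taxable services → 0% → $0.00
Umbrella $34.88: everything else → 6.5% → $2.2672
RC car $33.47: toys and games → 4.75% → $1.589825
Unrounded tax sum = $28.542575 → $28.54

$28.54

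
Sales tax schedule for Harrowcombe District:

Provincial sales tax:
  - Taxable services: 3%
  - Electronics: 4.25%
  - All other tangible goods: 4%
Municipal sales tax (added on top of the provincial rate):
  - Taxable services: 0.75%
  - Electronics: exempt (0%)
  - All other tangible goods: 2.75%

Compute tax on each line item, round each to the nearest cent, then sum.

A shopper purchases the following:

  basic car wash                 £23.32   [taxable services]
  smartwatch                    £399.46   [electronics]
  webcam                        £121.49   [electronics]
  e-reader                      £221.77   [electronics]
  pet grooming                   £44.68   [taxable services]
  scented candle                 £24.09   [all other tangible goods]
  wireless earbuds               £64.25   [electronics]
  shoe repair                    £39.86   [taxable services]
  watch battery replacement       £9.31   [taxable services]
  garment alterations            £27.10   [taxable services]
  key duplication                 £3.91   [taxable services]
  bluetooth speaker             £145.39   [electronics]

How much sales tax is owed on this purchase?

Basic car wash £23.32: taxable services → 3% + 0.75% municipal = 3.75% → £0.87
Smartwatch £399.46: electronics → 4.25% + 0% municipal = 4.25% → £16.98
Webcam £121.49: electronics → 4.25% + 0% municipal = 4.25% → £5.16
E-reader £221.77: electronics → 4.25% + 0% municipal = 4.25% → £9.43
Pet grooming £44.68: taxable services → 3% + 0.75% municipal = 3.75% → £1.68
Scented candle £24.09: all other tangible goods → 4% + 2.75% municipal = 6.75% → £1.63
Wireless earbuds £64.25: electronics → 4.25% + 0% municipal = 4.25% → £2.73
Shoe repair £39.86: taxable services → 3% + 0.75% municipal = 3.75% → £1.49
Watch battery replacement £9.31: taxable services → 3% + 0.75% municipal = 3.75% → £0.35
Garment alterations £27.10: taxable services → 3% + 0.75% municipal = 3.75% → £1.02
Key duplication £3.91: taxable services → 3% + 0.75% municipal = 3.75% → £0.15
Bluetooth speaker £145.39: electronics → 4.25% + 0% municipal = 4.25% → £6.18
Total tax = £0.87 + £16.98 + £5.16 + £9.43 + £1.68 + £1.63 + £2.73 + £1.49 + £0.35 + £1.02 + £0.15 + £6.18 = £47.67

£47.67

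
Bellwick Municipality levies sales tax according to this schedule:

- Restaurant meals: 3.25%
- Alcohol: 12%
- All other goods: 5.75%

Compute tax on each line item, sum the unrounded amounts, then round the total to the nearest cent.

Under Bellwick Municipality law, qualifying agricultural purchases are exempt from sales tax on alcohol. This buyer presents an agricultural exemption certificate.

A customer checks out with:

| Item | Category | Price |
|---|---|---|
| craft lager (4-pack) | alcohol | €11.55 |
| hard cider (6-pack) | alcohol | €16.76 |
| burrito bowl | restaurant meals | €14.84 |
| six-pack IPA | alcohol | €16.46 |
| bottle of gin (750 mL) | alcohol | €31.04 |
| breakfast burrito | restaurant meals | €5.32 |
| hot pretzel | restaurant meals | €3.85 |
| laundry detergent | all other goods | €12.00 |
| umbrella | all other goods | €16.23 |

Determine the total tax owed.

Craft lager (4-pack) €11.55: alcohol, buyer-exempt → 0% → €0.00
Hard cider (6-pack) €16.76: alcohol, buyer-exempt → 0% → €0.00
Burrito bowl €14.84: restaurant meals → 3.25% → €0.4823
Six-pack IPA €16.46: alcohol, buyer-exempt → 0% → €0.00
Bottle of gin (750 mL) €31.04: alcohol, buyer-exempt → 0% → €0.00
Breakfast burrito €5.32: restaurant meals → 3.25% → €0.1729
Hot pretzel €3.85: restaurant meals → 3.25% → €0.125125
Laundry detergent €12.00: all other goods → 5.75% → €0.69
Umbrella €16.23: all other goods → 5.75% → €0.933225
Unrounded tax sum = €2.40355 → €2.40

€2.40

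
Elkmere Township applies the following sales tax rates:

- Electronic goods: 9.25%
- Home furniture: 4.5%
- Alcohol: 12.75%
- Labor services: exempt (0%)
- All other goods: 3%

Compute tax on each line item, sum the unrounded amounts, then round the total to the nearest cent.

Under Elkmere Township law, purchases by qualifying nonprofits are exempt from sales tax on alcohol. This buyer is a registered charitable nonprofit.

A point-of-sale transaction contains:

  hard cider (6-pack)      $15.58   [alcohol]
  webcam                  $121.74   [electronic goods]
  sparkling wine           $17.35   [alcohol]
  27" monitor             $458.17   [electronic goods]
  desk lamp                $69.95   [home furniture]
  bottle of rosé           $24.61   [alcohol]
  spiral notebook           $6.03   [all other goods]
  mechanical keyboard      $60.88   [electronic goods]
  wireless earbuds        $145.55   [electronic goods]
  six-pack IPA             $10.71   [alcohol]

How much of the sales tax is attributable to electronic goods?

Webcam $121.74: electronic goods → 9.25% → $11.26095
27" monitor $458.17: electronic goods → 9.25% → $42.380725
Mechanical keyboard $60.88: electronic goods → 9.25% → $5.6314
Wireless earbuds $145.55: electronic goods → 9.25% → $13.463375
Tax on electronic goods: unrounded sum = $72.73645 → $72.74

$72.74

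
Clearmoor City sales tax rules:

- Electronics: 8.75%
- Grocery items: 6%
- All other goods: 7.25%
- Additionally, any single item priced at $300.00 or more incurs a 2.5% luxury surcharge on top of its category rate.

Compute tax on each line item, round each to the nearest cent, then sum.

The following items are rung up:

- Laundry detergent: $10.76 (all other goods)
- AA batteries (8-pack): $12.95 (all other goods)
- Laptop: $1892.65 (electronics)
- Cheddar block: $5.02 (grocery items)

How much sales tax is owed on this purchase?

Laundry detergent $10.76: all other goods → 7.25% → $0.78
AA batteries (8-pack) $12.95: all other goods → 7.25% → $0.94
Laptop $1892.65: electronics → 8.75% + 2.5% surcharge = 11.25% → $212.92
Cheddar block $5.02: grocery items → 6% → $0.30
Total tax = $0.78 + $0.94 + $212.92 + $0.30 = $214.94

$214.94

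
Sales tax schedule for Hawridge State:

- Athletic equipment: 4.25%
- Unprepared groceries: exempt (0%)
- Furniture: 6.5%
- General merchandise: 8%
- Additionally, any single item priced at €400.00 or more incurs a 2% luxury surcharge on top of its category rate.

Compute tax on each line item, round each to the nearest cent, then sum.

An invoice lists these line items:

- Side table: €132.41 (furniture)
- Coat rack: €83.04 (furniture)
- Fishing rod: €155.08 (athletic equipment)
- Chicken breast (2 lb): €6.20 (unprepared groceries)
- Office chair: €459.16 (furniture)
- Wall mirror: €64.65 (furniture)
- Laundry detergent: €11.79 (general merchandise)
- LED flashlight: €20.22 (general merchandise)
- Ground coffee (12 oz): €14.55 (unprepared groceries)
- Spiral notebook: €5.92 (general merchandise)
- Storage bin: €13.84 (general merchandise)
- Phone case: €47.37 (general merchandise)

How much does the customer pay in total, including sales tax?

Side table €132.41: furniture → 6.5% → €8.61
Coat rack €83.04: furniture → 6.5% → €5.40
Fishing rod €155.08: athletic equipment → 4.25% → €6.59
Chicken breast (2 lb) €6.20: unprepared groceries → 0% → €0.00
Office chair €459.16: furniture → 6.5% + 2% surcharge = 8.5% → €39.03
Wall mirror €64.65: furniture → 6.5% → €4.20
Laundry detergent €11.79: general merchandise → 8% → €0.94
LED flashlight €20.22: general merchandise → 8% → €1.62
Ground coffee (12 oz) €14.55: unprepared groceries → 0% → €0.00
Spiral notebook €5.92: general merchandise → 8% → €0.47
Storage bin €13.84: general merchandise → 8% → €1.11
Phone case €47.37: general merchandise → 8% → €3.79
Subtotal = €1014.23; tax = €71.76; total due = €1085.99

€1085.99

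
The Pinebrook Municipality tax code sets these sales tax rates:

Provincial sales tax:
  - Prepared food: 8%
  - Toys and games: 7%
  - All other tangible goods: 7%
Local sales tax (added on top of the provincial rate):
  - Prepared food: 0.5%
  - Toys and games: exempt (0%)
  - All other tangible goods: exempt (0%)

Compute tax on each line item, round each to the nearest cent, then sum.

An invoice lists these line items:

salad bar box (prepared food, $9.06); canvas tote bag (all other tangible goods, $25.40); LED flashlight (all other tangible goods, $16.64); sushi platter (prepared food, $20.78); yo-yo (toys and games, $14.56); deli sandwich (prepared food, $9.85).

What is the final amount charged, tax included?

Salad bar box $9.06: prepared food → 8% + 0.5% local = 8.5% → $0.77
Canvas tote bag $25.40: all other tangible goods → 7% + 0% local = 7% → $1.78
LED flashlight $16.64: all other tangible goods → 7% + 0% local = 7% → $1.16
Sushi platter $20.78: prepared food → 8% + 0.5% local = 8.5% → $1.77
Yo-yo $14.56: toys and games → 7% + 0% local = 7% → $1.02
Deli sandwich $9.85: prepared food → 8% + 0.5% local = 8.5% → $0.84
Subtotal = $96.29; tax = $7.34; total due = $103.63

$103.63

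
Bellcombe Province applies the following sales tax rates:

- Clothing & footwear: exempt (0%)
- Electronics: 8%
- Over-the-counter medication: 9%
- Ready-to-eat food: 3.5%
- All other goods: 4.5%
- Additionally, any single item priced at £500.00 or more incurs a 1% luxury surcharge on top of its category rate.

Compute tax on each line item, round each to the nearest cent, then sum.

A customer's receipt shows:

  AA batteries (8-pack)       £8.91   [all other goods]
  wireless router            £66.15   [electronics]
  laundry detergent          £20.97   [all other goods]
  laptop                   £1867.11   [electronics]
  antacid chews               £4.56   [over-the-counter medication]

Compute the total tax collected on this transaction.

£175.08

AA batteries (8-pack) £8.91: all other goods → 4.5% → £0.40
Wireless router £66.15: electronics → 8% → £5.29
Laundry detergent £20.97: all other goods → 4.5% → £0.94
Laptop £1867.11: electronics → 8% + 1% surcharge = 9% → £168.04
Antacid chews £4.56: over-the-counter medication → 9% → £0.41
Total tax = £0.40 + £5.29 + £0.94 + £168.04 + £0.41 = £175.08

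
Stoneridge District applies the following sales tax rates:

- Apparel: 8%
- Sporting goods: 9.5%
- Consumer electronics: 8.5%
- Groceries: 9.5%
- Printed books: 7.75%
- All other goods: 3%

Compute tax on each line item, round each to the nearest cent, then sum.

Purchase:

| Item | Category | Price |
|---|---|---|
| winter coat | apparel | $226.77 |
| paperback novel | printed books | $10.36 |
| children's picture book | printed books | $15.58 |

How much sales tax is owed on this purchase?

$20.15

Winter coat $226.77: apparel → 8% → $18.14
Paperback novel $10.36: printed books → 7.75% → $0.80
Children's picture book $15.58: printed books → 7.75% → $1.21
Total tax = $18.14 + $0.80 + $1.21 = $20.15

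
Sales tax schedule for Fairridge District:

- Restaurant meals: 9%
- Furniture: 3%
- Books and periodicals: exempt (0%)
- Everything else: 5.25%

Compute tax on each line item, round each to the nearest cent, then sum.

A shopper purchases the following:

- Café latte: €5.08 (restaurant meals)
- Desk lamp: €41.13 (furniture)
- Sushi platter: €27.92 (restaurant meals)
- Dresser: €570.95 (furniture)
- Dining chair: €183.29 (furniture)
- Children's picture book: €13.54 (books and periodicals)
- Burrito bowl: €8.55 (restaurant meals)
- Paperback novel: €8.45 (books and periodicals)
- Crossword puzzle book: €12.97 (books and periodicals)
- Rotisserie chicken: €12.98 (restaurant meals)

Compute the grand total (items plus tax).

Café latte €5.08: restaurant meals → 9% → €0.46
Desk lamp €41.13: furniture → 3% → €1.23
Sushi platter €27.92: restaurant meals → 9% → €2.51
Dresser €570.95: furniture → 3% → €17.13
Dining chair €183.29: furniture → 3% → €5.50
Children's picture book €13.54: books and periodicals → 0% → €0.00
Burrito bowl €8.55: restaurant meals → 9% → €0.77
Paperback novel €8.45: books and periodicals → 0% → €0.00
Crossword puzzle book €12.97: books and periodicals → 0% → €0.00
Rotisserie chicken €12.98: restaurant meals → 9% → €1.17
Subtotal = €884.86; tax = €28.77; total due = €913.63

€913.63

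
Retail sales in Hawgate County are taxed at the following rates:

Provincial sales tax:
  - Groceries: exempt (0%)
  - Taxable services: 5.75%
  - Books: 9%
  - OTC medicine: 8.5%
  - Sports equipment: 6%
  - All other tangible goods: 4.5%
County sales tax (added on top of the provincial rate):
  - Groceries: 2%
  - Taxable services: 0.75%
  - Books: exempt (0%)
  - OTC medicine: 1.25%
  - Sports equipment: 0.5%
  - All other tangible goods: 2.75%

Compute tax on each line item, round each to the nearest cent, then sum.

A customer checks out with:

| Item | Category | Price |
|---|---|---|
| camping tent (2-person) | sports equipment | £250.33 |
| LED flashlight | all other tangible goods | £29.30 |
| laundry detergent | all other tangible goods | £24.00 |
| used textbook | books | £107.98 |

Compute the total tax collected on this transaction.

Camping tent (2-person) £250.33: sports equipment → 6% + 0.5% county = 6.5% → £16.27
LED flashlight £29.30: all other tangible goods → 4.5% + 2.75% county = 7.25% → £2.12
Laundry detergent £24.00: all other tangible goods → 4.5% + 2.75% county = 7.25% → £1.74
Used textbook £107.98: books → 9% + 0% county = 9% → £9.72
Total tax = £16.27 + £2.12 + £1.74 + £9.72 = £29.85

£29.85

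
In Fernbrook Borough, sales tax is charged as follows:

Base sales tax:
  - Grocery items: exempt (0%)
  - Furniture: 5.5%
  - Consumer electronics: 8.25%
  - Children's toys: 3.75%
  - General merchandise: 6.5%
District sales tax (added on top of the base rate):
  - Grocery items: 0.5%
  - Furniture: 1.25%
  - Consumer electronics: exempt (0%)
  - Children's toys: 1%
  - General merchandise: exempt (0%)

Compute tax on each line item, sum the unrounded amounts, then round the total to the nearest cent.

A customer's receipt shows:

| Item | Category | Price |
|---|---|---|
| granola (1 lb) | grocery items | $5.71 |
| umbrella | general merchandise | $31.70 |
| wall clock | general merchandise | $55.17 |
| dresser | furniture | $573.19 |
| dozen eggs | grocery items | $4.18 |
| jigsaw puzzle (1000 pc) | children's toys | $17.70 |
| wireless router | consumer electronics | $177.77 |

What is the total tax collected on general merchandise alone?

$5.65

Umbrella $31.70: general merchandise → 6.5% + 0% district = 6.5% → $2.0605
Wall clock $55.17: general merchandise → 6.5% + 0% district = 6.5% → $3.58605
Tax on general merchandise: unrounded sum = $5.64655 → $5.65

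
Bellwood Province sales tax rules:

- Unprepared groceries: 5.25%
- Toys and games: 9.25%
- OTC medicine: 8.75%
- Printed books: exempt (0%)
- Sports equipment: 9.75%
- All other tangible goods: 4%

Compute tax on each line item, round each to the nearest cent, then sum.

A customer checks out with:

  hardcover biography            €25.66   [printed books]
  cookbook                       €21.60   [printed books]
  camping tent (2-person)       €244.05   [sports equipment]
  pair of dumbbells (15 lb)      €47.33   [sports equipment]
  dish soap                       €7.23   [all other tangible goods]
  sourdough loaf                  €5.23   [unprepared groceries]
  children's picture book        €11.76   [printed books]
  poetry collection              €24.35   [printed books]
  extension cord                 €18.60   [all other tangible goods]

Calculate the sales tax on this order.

Hardcover biography €25.66: printed books → 0% → €0.00
Cookbook €21.60: printed books → 0% → €0.00
Camping tent (2-person) €244.05: sports equipment → 9.75% → €23.79
Pair of dumbbells (15 lb) €47.33: sports equipment → 9.75% → €4.61
Dish soap €7.23: all other tangible goods → 4% → €0.29
Sourdough loaf €5.23: unprepared groceries → 5.25% → €0.27
Children's picture book €11.76: printed books → 0% → €0.00
Poetry collection €24.35: printed books → 0% → €0.00
Extension cord €18.60: all other tangible goods → 4% → €0.74
Total tax = €23.79 + €4.61 + €0.29 + €0.27 + €0.74 = €29.70

€29.70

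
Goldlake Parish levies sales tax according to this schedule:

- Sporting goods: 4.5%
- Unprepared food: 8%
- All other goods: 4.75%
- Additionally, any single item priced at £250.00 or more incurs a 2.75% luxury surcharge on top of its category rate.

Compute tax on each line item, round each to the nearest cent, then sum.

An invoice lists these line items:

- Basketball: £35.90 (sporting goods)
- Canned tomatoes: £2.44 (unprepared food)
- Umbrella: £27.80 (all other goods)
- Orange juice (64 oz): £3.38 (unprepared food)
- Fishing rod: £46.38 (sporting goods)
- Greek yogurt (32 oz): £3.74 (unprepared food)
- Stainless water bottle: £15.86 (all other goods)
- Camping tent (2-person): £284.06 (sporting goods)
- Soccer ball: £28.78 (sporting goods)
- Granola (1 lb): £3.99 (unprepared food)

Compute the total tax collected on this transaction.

£28.76

Basketball £35.90: sporting goods → 4.5% → £1.62
Canned tomatoes £2.44: unprepared food → 8% → £0.20
Umbrella £27.80: all other goods → 4.75% → £1.32
Orange juice (64 oz) £3.38: unprepared food → 8% → £0.27
Fishing rod £46.38: sporting goods → 4.5% → £2.09
Greek yogurt (32 oz) £3.74: unprepared food → 8% → £0.30
Stainless water bottle £15.86: all other goods → 4.75% → £0.75
Camping tent (2-person) £284.06: sporting goods → 4.5% + 2.75% surcharge = 7.25% → £20.59
Soccer ball £28.78: sporting goods → 4.5% → £1.30
Granola (1 lb) £3.99: unprepared food → 8% → £0.32
Total tax = £1.62 + £0.20 + £1.32 + £0.27 + £2.09 + £0.30 + £0.75 + £20.59 + £1.30 + £0.32 = £28.76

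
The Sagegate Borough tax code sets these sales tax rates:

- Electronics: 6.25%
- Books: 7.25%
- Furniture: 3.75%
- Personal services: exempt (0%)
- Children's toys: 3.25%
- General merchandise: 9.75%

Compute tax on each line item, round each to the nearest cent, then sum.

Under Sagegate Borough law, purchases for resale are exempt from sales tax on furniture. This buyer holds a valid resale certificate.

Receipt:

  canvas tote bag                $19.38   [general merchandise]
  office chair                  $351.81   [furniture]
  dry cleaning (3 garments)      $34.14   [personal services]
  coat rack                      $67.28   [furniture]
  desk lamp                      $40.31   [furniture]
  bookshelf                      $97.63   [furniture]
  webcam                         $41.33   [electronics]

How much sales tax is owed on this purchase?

Canvas tote bag $19.38: general merchandise → 9.75% → $1.89
Office chair $351.81: furniture, buyer-exempt → 0% → $0.00
Dry cleaning (3 garments) $34.14: personal services → 0% → $0.00
Coat rack $67.28: furniture, buyer-exempt → 0% → $0.00
Desk lamp $40.31: furniture, buyer-exempt → 0% → $0.00
Bookshelf $97.63: furniture, buyer-exempt → 0% → $0.00
Webcam $41.33: electronics → 6.25% → $2.58
Total tax = $1.89 + $2.58 = $4.47

$4.47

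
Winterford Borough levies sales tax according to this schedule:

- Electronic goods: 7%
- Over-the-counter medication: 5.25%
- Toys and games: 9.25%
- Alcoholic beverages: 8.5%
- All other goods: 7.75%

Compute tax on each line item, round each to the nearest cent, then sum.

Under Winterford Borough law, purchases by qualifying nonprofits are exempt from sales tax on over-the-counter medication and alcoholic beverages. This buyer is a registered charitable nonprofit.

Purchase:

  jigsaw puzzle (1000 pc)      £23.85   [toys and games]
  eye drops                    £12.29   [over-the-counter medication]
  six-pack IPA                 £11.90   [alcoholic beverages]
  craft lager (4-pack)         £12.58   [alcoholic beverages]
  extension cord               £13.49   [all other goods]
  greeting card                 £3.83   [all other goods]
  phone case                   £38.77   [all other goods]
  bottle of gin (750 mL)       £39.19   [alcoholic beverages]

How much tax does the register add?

Jigsaw puzzle (1000 pc) £23.85: toys and games → 9.25% → £2.21
Eye drops £12.29: over-the-counter medication, buyer-exempt → 0% → £0.00
Six-pack IPA £11.90: alcoholic beverages, buyer-exempt → 0% → £0.00
Craft lager (4-pack) £12.58: alcoholic beverages, buyer-exempt → 0% → £0.00
Extension cord £13.49: all other goods → 7.75% → £1.05
Greeting card £3.83: all other goods → 7.75% → £0.30
Phone case £38.77: all other goods → 7.75% → £3.00
Bottle of gin (750 mL) £39.19: alcoholic beverages, buyer-exempt → 0% → £0.00
Total tax = £2.21 + £1.05 + £0.30 + £3.00 = £6.56

£6.56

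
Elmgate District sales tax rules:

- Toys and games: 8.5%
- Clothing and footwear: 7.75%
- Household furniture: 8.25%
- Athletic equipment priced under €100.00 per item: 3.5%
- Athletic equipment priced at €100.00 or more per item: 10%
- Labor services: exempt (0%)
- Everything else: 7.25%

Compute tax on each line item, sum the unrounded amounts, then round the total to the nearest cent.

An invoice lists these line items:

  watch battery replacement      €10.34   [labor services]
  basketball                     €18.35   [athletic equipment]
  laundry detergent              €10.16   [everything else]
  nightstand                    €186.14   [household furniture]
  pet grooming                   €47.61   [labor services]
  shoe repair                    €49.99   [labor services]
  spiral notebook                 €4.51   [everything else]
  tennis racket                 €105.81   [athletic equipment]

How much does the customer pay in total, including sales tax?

€460.55

Watch battery replacement €10.34: labor services → 0% → €0.00
Basketball €18.35: athletic equipment, under €100.00 → 3.5% → €0.64225
Laundry detergent €10.16: everything else → 7.25% → €0.7366
Nightstand €186.14: household furniture → 8.25% → €15.35655
Pet grooming €47.61: labor services → 0% → €0.00
Shoe repair €49.99: labor services → 0% → €0.00
Spiral notebook €4.51: everything else → 7.25% → €0.326975
Tennis racket €105.81: athletic equipment, €100.00 or more → 10% → €10.581
Subtotal = €432.91; unrounded tax = €27.643375 → €27.64; total due = €460.55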